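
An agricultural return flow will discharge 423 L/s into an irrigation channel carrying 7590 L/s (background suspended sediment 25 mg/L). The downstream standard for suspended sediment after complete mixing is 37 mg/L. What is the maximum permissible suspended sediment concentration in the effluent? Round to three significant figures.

252 mg/L

At the limit, (Qr·Cr + Qe·Cₑ)/(Qr + Qe) = 37:
Cₑ = (8013·37 − 7590·25.00) / 423.0 = 252.3 mg/L.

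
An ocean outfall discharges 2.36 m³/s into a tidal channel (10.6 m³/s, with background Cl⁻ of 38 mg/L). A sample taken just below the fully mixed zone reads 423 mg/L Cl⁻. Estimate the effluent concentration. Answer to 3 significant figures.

Mass balance: 10.60·38.00 + 2.360·Cₑ = 12.96·423.0
→ Cₑ = (12.96·423.0 − 10.60·38.00) / 2.360 = 2152 mg/L.

2150 mg/L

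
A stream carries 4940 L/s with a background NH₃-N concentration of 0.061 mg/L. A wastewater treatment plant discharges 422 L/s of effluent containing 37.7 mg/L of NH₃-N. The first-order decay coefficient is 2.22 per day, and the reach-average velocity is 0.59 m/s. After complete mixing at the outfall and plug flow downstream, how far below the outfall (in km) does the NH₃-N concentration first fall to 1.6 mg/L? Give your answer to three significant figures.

14.6 km

Mixed concentration C = ΣQC/ΣQ = (4940·0.06100 + 422.0·37.70) / 5362 = 16210/5362 = 3.023 mg/L.
Set 3.023·exp(−k·t) = 1.6 → t = ln(3.023/1.6)/k = 24770 s = 6.879 h.
Distance = v·t = 0.59·24770 = 14610 m = 14.61 km.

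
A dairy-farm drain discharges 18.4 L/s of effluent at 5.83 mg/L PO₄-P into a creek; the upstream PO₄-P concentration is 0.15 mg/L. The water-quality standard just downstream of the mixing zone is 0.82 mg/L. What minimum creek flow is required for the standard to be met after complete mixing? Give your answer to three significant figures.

138 L/s

Set C_mix = 0.82: (Q·0.1500 + 18.40·5.830) / (Q + 18.40) = 0.82
→ Q = 18.40·(5.830 − 0.82)/(0.82 − 0.1500) = 137.6 L/s.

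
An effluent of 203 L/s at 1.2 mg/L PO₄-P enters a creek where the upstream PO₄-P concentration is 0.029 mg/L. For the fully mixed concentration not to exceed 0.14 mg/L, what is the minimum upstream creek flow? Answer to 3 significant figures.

1940 L/s

Set C_mix = 0.14: (Q·0.02900 + 203.0·1.200) / (Q + 203.0) = 0.14
→ Q = 203.0·(1.200 − 0.14)/(0.14 − 0.02900) = 1939 L/s.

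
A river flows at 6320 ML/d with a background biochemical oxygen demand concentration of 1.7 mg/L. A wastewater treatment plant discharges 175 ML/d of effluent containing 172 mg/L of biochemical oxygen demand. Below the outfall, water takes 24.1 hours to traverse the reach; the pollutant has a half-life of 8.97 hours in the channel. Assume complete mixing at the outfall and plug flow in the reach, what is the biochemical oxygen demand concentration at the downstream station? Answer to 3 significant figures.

Flow-weighted average: C = (6320·1.700 + 175.0·172.0) / 6495 = 40840/6495 = 6.289 mg/L.
Half-life 8.97 h → k = ln 2 / 8.97 = 0.07727 h⁻¹ = 1.855 d⁻¹.
After decay, C = 6.289 × e^(−kt) = 6.289 × 0.1553 = 0.9767 mg/L.

0.977 mg/L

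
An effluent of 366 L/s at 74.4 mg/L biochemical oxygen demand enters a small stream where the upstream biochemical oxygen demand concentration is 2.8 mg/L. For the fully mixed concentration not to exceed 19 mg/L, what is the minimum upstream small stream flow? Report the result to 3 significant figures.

1250 L/s

Set C_mix = 19: (Q·2.800 + 366.0·74.40) / (Q + 366.0) = 19
→ Q = 366.0·(74.40 − 19)/(19 − 2.800) = 1252 L/s.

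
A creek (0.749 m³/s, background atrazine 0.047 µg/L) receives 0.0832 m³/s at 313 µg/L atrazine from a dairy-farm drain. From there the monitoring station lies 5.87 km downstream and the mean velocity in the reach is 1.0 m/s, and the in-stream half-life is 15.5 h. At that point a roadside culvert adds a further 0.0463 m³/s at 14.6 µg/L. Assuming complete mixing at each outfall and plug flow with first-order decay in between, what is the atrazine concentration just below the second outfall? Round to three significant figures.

28.4 µg/L

After mixing, C = (0.7490·0.04700 + 0.08320·313.0) / 0.8322 = 26.08/0.8322 = 31.33 µg/L; combined flow 0.8322 m³/s.
Travel time t = 5.87·1000 / 1.0 = 5870 s = 1.631 h.
Half-life 15.5 h → k = ln 2 / 15.5 = 0.04472 h⁻¹ = 1.073 d⁻¹.
First-order decay: C = 31.33·exp(−k·t) = 31.33·0.9297 = 29.13 µg/L.
Second outfall: C = (0.8322·29.13 + 0.04630·14.60)/0.8785 = 28.37 µg/L.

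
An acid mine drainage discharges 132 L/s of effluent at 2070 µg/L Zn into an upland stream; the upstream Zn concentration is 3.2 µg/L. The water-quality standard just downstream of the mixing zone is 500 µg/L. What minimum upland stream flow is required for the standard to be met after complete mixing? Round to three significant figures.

417 L/s

Set C_mix = 500: (Q·3.200 + 132.0·2070) / (Q + 132.0) = 500
→ Q = 132.0·(2070 − 500)/(500 − 3.200) = 417.1 L/s.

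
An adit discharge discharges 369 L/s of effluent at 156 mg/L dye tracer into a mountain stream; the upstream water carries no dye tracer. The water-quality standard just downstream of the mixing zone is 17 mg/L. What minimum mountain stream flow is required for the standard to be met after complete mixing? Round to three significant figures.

3020 L/s

Set C_mix = 17: (Q·0 + 369.0·156.0) / (Q + 369.0) = 17
→ Q = 369.0·(156.0 − 17)/(17 − 0) = 3017 L/s.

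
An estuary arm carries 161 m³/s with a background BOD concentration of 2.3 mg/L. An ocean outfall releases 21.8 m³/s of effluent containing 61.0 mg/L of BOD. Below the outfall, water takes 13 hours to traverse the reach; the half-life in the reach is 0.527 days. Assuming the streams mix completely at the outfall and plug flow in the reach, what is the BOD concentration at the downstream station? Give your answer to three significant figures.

4.56 mg/L

Conservation of mass: C = (161.0·2.300 + 21.80·61.00) / 182.8 = 1700/182.8 = 9.300 mg/L.
Half-life 0.527 d → k = ln 2 / 0.527 = 1.315 d⁻¹.
Decay over the reach: 9.300·exp(−kt) = 9.300·0.4904 = 4.561 mg/L.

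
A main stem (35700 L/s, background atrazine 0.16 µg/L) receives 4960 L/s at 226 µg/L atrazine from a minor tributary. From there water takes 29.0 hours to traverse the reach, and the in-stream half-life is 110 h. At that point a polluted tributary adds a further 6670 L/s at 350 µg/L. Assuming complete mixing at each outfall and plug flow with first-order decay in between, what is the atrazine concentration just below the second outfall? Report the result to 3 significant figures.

69.2 µg/L

Conservation of mass: C = (35700·0.1600 + 4960·226.0) / 40660 = 1127000/40660 = 27.71 µg/L; combined flow 40660 L/s.
Half-life 110 h → k = ln 2 / 110 = 0.006301 h⁻¹ = 0.1512 d⁻¹.
After decay, C = 27.71 × e^(−kt) = 27.71 × 0.8330 = 23.08 µg/L.
At the second outfall, C = (40660·23.08 + 6670·350.0) / (40660 + 6670) = 69.15 µg/L.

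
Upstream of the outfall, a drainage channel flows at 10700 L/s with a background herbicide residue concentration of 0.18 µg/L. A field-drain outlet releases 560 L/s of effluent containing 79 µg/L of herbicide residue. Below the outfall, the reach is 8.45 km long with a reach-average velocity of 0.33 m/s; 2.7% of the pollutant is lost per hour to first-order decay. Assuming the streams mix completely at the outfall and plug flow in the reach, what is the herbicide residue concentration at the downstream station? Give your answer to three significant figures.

3.37 µg/L

Conservation of mass: C = (10700·0.1800 + 560.0·79.00) / 11260 = 46170/11260 = 4.100 µg/L.
Travel time t = 8.45·1000 / 0.33 = 25610 s = 7.113 h.
2.7%/h lost → k = −ln(1 − 0.027) = 0.02737 h⁻¹.
First-order decay: C = 4.100·exp(−k·t) = 4.100·0.8231 = 3.375 µg/L.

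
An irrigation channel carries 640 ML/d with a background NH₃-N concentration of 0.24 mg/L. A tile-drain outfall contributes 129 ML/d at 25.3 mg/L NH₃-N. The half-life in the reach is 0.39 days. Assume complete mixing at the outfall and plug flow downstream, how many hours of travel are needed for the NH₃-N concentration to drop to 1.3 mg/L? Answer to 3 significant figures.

16.6 h

After mixing, C = (640.0·0.2400 + 129.0·25.30) / 769.0 = 3417/769.0 = 4.444 mg/L.
Half-life 0.39 d → k = ln 2 / 0.39 = 1.777 d⁻¹.
4.444·exp(−k·t) = 1.3 → t = ln(4.444/1.3)/k = 59750 s = 16.60 h.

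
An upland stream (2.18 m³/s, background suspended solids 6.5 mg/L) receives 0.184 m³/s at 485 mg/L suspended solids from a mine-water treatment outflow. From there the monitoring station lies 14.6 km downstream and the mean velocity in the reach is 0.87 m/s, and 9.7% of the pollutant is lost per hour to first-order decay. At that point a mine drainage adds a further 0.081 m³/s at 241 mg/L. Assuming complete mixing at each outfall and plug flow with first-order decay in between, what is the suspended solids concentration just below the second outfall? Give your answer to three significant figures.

Mixed concentration C = ΣQC/ΣQ = (2.180·6.500 + 0.1840·485.0) / 2.364 = 103.4/2.364 = 43.74 mg/L; combined flow 2.364 m³/s.
Travel time t = 14.6·1000 / 0.87 = 16780 s = 4.662 h.
9.7%/h lost → k = −ln(1 − 0.097) = 0.1020 h⁻¹.
First-order decay: C = 43.74·exp(−k·t) = 43.74·0.6215 = 27.19 mg/L.
Second outfall: C = (2.364·27.19 + 0.08100·241.0)/2.445 = 34.27 mg/L.

34.3 mg/L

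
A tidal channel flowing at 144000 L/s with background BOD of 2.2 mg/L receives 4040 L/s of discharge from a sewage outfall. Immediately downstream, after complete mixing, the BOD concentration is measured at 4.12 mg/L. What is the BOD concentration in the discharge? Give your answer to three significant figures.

72.6 mg/L

Mass balance: 144000·2.200 + 4040·Cₑ = 148000·4.120
→ Cₑ = (148000·4.120 − 144000·2.200) / 4040 = 72.56 mg/L.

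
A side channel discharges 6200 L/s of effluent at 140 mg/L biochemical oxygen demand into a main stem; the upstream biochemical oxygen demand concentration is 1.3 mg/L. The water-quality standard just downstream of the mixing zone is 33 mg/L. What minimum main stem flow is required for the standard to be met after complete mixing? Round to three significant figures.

20900 L/s

Set C_mix = 33: (Q·1.300 + 6200·140.0) / (Q + 6200) = 33
→ Q = 6200·(140.0 − 33)/(33 − 1.300) = 20930 L/s.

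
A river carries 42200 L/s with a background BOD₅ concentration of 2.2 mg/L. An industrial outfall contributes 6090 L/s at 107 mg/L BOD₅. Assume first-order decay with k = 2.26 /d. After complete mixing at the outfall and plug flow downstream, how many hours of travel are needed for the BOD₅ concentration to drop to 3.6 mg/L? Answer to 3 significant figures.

15.4 h

Conservation of mass: C = (42200·2.200 + 6090·107.0) / 48290 = 744500/48290 = 15.42 mg/L.
15.42·exp(−k·t) = 3.6 → t = ln(15.42/3.6)/k = 55610 s = 15.45 h.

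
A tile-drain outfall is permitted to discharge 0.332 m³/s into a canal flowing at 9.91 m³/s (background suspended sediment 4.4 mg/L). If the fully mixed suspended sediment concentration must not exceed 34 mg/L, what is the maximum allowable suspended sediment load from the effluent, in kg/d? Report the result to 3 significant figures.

Mass balance at the limit: 9.910·4.400 + 0.3320·Cₑ = 10.24·34 → Cₑ = 917.5 mg/L.
Load = 0.3320 m³/s × 917.5 g/m³ × 86 400 s/d = 26320 kg/d.

26300 kg/d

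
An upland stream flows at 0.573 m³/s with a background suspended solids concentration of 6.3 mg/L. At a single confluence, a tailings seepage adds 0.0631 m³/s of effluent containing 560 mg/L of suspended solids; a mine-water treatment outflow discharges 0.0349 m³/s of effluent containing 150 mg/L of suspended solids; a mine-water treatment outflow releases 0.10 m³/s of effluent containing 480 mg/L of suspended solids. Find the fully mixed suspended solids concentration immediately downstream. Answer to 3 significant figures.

120 mg/L

Conservation of mass: C = (0.5730·6.300 + 0.06310·560.0 + 0.03490·150.0 + 0.1000·480.0) / 0.7710 = 92.18/0.7710 = 119.6 mg/L.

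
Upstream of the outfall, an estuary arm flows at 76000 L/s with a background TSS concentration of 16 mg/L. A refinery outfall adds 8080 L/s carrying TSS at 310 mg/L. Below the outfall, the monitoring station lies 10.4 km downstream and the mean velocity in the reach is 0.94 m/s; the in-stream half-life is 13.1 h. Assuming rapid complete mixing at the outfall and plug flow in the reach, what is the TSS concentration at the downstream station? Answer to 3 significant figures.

37.6 mg/L

Mass balance: C = (76000·16.00 + 8080·310.0) / 84080 = 3721000/84080 = 44.25 mg/L.
Travel time t = 10.4·1000 / 0.94 = 11060 s = 3.073 h.
Half-life 13.1 h → k = ln 2 / 13.1 = 0.05291 h⁻¹ = 1.270 d⁻¹.
After decay, C = 44.25 × e^(−kt) = 44.25 × 0.8499 = 37.61 mg/L.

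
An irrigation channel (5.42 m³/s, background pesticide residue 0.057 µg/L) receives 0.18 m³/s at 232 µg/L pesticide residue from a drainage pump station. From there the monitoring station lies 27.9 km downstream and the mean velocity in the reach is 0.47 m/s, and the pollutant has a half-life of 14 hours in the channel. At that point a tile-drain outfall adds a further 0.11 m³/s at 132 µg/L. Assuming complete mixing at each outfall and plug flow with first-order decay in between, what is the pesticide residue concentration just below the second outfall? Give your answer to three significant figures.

After mixing, C = (5.420·0.05700 + 0.1800·232.0) / 5.600 = 42.07/5.600 = 7.512 µg/L; combined flow 5.600 m³/s.
Travel time t = 27.9·1000 / 0.47 = 59360 s = 16.49 h.
Half-life 14 h → k = ln 2 / 14 = 0.04951 h⁻¹ = 1.188 d⁻¹.
Applying C = C₀e^(−kt): 7.512 × 0.4420 = 3.321 µg/L.
At the second outfall, C = (5.600·3.321 + 0.1100·132.0) / (5.600 + 0.1100) = 5.800 µg/L.

5.80 µg/L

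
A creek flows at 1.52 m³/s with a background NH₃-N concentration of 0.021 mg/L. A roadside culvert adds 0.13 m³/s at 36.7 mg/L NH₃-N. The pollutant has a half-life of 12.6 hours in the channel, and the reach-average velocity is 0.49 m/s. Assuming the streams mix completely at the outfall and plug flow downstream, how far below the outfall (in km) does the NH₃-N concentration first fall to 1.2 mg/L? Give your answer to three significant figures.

Conservation of mass: C = (1.520·0.02100 + 0.1300·36.70) / 1.650 = 4.803/1.650 = 2.911 mg/L.
Half-life 12.6 h → k = ln 2 / 12.6 = 0.05501 h⁻¹ = 1.320 d⁻¹.
Set 2.911·exp(−k·t) = 1.2 → t = ln(2.911/1.2)/k = 57990 s = 16.11 h.
Distance = v·t = 0.49·57990 = 28410 m = 28.41 km.

28.4 km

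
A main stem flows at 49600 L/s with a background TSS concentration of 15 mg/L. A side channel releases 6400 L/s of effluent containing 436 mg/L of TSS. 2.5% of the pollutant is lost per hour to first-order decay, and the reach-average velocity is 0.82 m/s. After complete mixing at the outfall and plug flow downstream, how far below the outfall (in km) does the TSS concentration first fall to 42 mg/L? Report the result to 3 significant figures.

Mass balance: C = (49600·15.00 + 6400·436.0) / 56000 = 3534000/56000 = 63.11 mg/L.
2.5%/h lost → k = −ln(1 − 0.025) = 0.02532 h⁻¹.
Set 63.11·exp(−k·t) = 42 → t = ln(63.11/42)/k = 57910 s = 16.09 h.
Distance = v·t = 0.82·57910 = 47490 m = 47.49 km.

47.5 km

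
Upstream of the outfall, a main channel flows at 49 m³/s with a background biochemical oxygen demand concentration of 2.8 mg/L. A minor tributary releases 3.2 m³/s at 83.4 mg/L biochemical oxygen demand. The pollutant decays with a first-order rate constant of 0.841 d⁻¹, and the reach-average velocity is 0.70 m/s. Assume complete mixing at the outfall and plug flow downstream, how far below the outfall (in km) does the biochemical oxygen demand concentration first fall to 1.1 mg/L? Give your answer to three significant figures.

140 km

Flow-weighted average: C = (49.00·2.800 + 3.200·83.40) / 52.20 = 404.1/52.20 = 7.741 mg/L.
Set 7.741·exp(−k·t) = 1.1 → t = ln(7.741/1.1)/k = 200500 s = 55.68 h.
Distance = v·t = 0.70·200500 = 140300 m = 140.3 km.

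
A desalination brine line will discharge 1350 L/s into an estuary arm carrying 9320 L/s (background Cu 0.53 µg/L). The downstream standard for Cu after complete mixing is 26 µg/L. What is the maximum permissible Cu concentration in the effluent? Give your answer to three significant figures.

202 µg/L

At the limit, (Qr·Cr + Qe·Cₑ)/(Qr + Qe) = 26:
Cₑ = (10670·26 − 9320·0.5300) / 1350 = 201.8 µg/L.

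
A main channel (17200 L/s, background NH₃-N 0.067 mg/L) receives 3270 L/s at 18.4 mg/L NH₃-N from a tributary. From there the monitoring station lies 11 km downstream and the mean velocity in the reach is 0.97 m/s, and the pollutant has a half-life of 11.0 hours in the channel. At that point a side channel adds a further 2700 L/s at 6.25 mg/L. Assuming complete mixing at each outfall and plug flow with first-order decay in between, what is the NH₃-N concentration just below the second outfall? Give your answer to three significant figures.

2.90 mg/L

Flow-weighted average: C = (17200·0.06700 + 3270·18.40) / 20470 = 61320/20470 = 2.996 mg/L; combined flow 20470 L/s.
Travel time t = 11·1000 / 0.97 = 11340 s = 3.150 h.
Half-life 11.0 h → k = ln 2 / 11.0 = 0.06301 h⁻¹ = 1.512 d⁻¹.
First-order decay: C = 2.996·exp(−k·t) = 2.996·0.8200 = 2.456 mg/L.
At the second outfall, C = (20470·2.456 + 2700·6.250) / (20470 + 2700) = 2.898 mg/L.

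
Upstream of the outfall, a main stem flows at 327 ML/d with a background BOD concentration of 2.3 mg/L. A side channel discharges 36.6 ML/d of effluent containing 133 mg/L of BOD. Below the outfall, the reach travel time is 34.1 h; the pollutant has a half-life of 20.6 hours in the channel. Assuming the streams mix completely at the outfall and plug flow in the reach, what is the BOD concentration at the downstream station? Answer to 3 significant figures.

4.91 mg/L

Conservation of mass: C = (327.0·2.300 + 36.60·133.0) / 363.6 = 5620/363.6 = 15.46 mg/L.
Half-life 20.6 h → k = ln 2 / 20.6 = 0.03365 h⁻¹ = 0.8076 d⁻¹.
Decay over the reach: 15.46·exp(−kt) = 15.46·0.3175 = 4.907 mg/L.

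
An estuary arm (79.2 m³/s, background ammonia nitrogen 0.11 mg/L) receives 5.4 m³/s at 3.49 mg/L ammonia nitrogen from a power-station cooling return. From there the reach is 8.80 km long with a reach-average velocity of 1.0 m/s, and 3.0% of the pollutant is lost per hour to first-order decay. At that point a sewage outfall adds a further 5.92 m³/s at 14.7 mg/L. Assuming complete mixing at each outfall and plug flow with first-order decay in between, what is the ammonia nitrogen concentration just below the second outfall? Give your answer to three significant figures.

Flow-weighted average: C = (79.20·0.1100 + 5.400·3.490) / 84.60 = 27.56/84.60 = 0.3257 mg/L; combined flow 84.60 m³/s.
Travel time t = 8.80·1000 / 1.0 = 8800 s = 2.444 h.
3.0%/h lost → k = −ln(1 − 0.03) = 0.03046 h⁻¹.
First-order decay: C = 0.3257·exp(−k·t) = 0.3257·0.9282 = 0.3024 mg/L.
At the second outfall, C = (84.60·0.3024 + 5.920·14.70) / (84.60 + 5.920) = 1.244 mg/L.

1.24 mg/L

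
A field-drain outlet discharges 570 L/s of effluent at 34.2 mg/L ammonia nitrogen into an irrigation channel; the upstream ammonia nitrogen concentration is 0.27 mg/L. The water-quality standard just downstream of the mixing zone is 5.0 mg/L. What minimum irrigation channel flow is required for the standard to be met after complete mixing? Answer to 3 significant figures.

3520 L/s

Set C_mix = 5.0: (Q·0.2700 + 570.0·34.20) / (Q + 570.0) = 5.0
→ Q = 570.0·(34.20 − 5.0)/(5.0 − 0.2700) = 3519 L/s.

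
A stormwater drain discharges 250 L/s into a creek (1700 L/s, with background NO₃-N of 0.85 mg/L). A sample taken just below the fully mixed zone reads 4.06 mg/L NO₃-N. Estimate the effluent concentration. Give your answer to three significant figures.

25.9 mg/L

Mass balance: 1700·0.8500 + 250.0·Cₑ = 1950·4.060
→ Cₑ = (1950·4.060 − 1700·0.8500) / 250.0 = 25.89 mg/L.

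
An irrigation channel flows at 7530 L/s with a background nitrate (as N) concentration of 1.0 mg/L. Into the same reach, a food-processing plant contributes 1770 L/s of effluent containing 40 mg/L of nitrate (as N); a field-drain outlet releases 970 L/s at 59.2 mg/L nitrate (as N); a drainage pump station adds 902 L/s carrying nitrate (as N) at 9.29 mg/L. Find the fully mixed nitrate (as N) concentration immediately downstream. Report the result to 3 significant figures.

12.9 mg/L

After mixing, C = (7530·1.000 + 1770·40.00 + 970.0·59.20 + 902.0·9.290) / 11170 = 144100/11170 = 12.90 mg/L.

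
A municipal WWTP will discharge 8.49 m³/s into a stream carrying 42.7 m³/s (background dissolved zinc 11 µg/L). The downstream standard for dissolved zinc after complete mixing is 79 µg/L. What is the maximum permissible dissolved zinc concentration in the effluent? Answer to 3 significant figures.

At the limit, (Qr·Cr + Qe·Cₑ)/(Qr + Qe) = 79:
Cₑ = (51.19·79 − 42.70·11.00) / 8.490 = 421.0 µg/L.

421 µg/L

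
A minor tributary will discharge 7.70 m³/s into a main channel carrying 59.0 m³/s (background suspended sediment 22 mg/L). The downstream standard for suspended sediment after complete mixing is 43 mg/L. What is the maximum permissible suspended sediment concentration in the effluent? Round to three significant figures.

At the limit, (Qr·Cr + Qe·Cₑ)/(Qr + Qe) = 43:
Cₑ = (66.70·43 − 59.00·22.00) / 7.700 = 203.9 mg/L.

204 mg/L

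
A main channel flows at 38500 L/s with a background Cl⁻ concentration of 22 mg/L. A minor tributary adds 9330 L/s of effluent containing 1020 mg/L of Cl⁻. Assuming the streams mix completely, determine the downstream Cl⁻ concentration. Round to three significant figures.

217 mg/L

Conservation of mass: C = (38500·22.00 + 9330·1020) / 47830 = 10360000/47830 = 216.7 mg/L.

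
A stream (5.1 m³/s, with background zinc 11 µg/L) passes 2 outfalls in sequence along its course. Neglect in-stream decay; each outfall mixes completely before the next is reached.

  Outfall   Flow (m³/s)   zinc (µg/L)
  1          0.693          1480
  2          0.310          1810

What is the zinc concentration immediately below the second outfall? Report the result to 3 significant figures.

269 µg/L

After outfall 1: Q = 5.100 + 0.6930 = 5.793 m³/s; C = (5.100·11.00 + 0.6930·1480)/5.793 = 186.7 µg/L.
After outfall 2: Q = 5.793 + 0.3100 = 6.103 m³/s; C = (5.793·186.7 + 0.3100·1810)/6.103 = 269.2 µg/L.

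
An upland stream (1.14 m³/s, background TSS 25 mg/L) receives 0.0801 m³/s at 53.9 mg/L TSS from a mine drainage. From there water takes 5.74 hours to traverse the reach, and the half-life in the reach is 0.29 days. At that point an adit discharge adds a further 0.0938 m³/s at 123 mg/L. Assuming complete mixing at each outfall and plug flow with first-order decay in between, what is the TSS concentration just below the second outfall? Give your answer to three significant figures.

22.9 mg/L

Mixed concentration C = ΣQC/ΣQ = (1.140·25.00 + 0.08010·53.90) / 1.220 = 32.82/1.220 = 26.90 mg/L; combined flow 1.220 m³/s.
Half-life 0.29 d → k = ln 2 / 0.29 = 2.390 d⁻¹.
Decay over the reach: 26.90·exp(−kt) = 26.90·0.5646 = 15.19 mg/L.
Second outfall: C = (1.220·15.19 + 0.09380·123.0)/1.314 = 22.88 mg/L.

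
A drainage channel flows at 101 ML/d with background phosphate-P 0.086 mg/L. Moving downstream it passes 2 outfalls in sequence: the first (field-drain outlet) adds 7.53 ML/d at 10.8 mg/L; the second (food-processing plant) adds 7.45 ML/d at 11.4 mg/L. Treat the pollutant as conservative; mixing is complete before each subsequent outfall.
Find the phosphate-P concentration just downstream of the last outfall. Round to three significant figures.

1.51 mg/L

Outfall 1: combined Q = 108.5 ML/d; C = (101.0·0.08600 + 7.530·10.80)/108.5 = 0.8294 mg/L.
Outfall 2: combined Q = 116.0 ML/d; C = (108.5·0.8294 + 7.450·11.40)/116.0 = 1.508 mg/L.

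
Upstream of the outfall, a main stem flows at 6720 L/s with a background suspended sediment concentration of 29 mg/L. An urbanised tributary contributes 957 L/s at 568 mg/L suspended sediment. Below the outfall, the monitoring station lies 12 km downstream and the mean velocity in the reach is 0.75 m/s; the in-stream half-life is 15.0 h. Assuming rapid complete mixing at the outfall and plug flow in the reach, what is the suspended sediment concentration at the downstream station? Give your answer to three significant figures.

Mass balance: C = (6720·29.00 + 957.0·568.0) / 7677 = 738500/7677 = 96.19 mg/L.
Travel time t = 12·1000 / 0.75 = 16000 s = 4.444 h.
Half-life 15.0 h → k = ln 2 / 15.0 = 0.04621 h⁻¹ = 1.109 d⁻¹.
After decay, C = 96.19 × e^(−kt) = 96.19 × 0.8143 = 78.33 mg/L.

78.3 mg/L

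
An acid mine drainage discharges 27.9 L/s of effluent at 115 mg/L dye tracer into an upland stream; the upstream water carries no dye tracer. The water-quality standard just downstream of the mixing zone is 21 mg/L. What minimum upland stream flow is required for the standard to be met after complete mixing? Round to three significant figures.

125 L/s

Set C_mix = 21: (Q·0 + 27.90·115.0) / (Q + 27.90) = 21
→ Q = 27.90·(115.0 − 21)/(21 − 0) = 124.9 L/s.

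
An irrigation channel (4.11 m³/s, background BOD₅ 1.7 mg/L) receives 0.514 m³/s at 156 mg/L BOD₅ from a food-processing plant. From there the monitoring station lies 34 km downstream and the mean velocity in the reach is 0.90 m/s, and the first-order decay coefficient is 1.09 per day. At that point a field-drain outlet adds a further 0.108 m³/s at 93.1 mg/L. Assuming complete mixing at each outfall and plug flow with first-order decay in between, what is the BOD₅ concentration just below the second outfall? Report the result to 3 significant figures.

13.6 mg/L

Mass balance: C = (4.110·1.700 + 0.5140·156.0) / 4.624 = 87.17/4.624 = 18.85 mg/L; combined flow 4.624 m³/s.
Travel time t = 34·1000 / 0.90 = 37780 s = 10.49 h.
Decay over the reach: 18.85·exp(−kt) = 18.85·0.6209 = 11.71 mg/L.
Second outfall: C = (4.624·11.71 + 0.1080·93.10)/4.732 = 13.56 mg/L.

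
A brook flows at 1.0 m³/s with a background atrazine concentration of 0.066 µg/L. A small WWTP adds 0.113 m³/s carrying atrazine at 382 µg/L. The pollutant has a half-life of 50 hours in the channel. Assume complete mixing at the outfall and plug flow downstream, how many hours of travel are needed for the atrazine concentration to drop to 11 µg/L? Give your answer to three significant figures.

After mixing, C = (1.000·0.06600 + 0.1130·382.0) / 1.113 = 43.23/1.113 = 38.84 µg/L.
Half-life 50 h → k = ln 2 / 50 = 0.01386 h⁻¹ = 0.3327 d⁻¹.
38.84·exp(−k·t) = 11 → t = ln(38.84/11)/k = 327600 s = 91.01 h.

91.0 h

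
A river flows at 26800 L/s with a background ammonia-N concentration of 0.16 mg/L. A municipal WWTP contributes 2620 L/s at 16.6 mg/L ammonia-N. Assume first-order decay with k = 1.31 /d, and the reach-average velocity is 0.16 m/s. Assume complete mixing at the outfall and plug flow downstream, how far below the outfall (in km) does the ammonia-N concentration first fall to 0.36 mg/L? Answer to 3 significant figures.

15.9 km

Conservation of mass: C = (26800·0.1600 + 2620·16.60) / 29420 = 47780/29420 = 1.624 mg/L.
Set 1.624·exp(−k·t) = 0.36 → t = ln(1.624/0.36)/k = 99370 s = 27.60 h.
Distance = v·t = 0.16·99370 = 15900 m = 15.90 km.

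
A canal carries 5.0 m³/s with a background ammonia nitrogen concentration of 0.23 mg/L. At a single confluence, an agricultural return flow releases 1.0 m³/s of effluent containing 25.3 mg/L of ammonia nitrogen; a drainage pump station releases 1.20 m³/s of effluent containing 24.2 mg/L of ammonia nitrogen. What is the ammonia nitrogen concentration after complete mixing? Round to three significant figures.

Conservation of mass: C = (5.000·0.2300 + 1.000·25.30 + 1.200·24.20) / 7.200 = 55.49/7.200 = 7.707 mg/L.

7.71 mg/L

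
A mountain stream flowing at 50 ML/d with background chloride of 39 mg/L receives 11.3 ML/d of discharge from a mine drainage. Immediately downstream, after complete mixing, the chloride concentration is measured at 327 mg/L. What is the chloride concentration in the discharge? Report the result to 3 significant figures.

1600 mg/L

Mass balance: 50.00·39.00 + 11.30·Cₑ = 61.30·327.0
→ Cₑ = (61.30·327.0 − 50.00·39.00) / 11.30 = 1601 mg/L.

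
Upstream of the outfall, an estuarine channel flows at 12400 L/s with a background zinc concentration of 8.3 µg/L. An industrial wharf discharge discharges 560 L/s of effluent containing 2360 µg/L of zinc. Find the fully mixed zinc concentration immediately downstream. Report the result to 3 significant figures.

110 µg/L

Conservation of mass: C = (12400·8.300 + 560.0·2360) / 12960 = 1425000/12960 = 109.9 µg/L.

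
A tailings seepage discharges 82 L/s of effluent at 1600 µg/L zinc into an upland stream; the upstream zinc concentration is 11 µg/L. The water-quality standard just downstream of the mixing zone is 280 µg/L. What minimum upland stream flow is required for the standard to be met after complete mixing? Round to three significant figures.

402 L/s

Set C_mix = 280: (Q·11.00 + 82.00·1600) / (Q + 82.00) = 280
→ Q = 82.00·(1600 − 280)/(280 − 11.00) = 402.4 L/s.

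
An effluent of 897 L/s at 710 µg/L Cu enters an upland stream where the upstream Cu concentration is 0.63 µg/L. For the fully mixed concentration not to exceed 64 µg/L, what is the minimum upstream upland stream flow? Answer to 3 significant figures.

Set C_mix = 64: (Q·0.6300 + 897.0·710.0) / (Q + 897.0) = 64
→ Q = 897.0·(710.0 − 64)/(64 − 0.6300) = 9144 L/s.

9140 L/s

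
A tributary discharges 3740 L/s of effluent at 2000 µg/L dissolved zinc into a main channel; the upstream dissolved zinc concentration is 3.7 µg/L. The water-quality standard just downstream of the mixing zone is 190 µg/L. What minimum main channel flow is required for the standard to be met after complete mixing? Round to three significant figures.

Set C_mix = 190: (Q·3.700 + 3740·2000) / (Q + 3740) = 190
→ Q = 3740·(2000 − 190)/(190 − 3.700) = 36340 L/s.

36300 L/s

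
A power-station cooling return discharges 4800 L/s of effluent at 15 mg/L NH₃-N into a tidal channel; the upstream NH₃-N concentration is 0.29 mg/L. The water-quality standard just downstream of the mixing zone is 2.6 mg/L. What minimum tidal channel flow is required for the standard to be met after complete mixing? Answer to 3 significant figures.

Set C_mix = 2.6: (Q·0.2900 + 4800·15.00) / (Q + 4800) = 2.6
→ Q = 4800·(15.00 − 2.6)/(2.6 − 0.2900) = 25770 L/s.

25800 L/s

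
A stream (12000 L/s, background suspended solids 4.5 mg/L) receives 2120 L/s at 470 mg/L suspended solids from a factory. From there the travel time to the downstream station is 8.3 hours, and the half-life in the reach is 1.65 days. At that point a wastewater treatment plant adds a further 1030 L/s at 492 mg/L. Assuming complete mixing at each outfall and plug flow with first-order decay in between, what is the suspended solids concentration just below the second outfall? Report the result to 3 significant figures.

93.4 mg/L

Conservation of mass: C = (12000·4.500 + 2120·470.0) / 14120 = 1050000/14120 = 74.39 mg/L; combined flow 14120 L/s.
Half-life 1.65 d → k = ln 2 / 1.65 = 0.4201 d⁻¹.
First-order decay: C = 74.39·exp(−k·t) = 74.39·0.8648 = 64.33 mg/L.
At the second outfall, C = (14120·64.33 + 1030·492.0) / (14120 + 1030) = 93.41 mg/L.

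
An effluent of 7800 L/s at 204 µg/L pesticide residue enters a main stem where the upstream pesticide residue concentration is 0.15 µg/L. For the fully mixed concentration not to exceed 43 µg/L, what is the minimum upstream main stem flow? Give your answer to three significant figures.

29300 L/s

Set C_mix = 43: (Q·0.1500 + 7800·204.0) / (Q + 7800) = 43
→ Q = 7800·(204.0 − 43)/(43 − 0.1500) = 29310 L/s.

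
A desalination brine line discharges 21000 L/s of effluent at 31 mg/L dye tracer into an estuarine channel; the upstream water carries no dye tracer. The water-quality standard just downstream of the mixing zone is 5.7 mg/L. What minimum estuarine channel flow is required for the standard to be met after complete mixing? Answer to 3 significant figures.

93200 L/s

Set C_mix = 5.7: (Q·0 + 21000·31.00) / (Q + 21000) = 5.7
→ Q = 21000·(31.00 − 5.7)/(5.7 − 0) = 93210 L/s.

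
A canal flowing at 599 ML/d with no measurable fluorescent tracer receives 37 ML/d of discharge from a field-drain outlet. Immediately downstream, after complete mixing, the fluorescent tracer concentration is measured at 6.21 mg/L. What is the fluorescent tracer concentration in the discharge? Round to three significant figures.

Mass balance: 599.0·0 + 37.00·Cₑ = 636.0·6.210
→ Cₑ = (636.0·6.210 − 599.0·0) / 37.00 = 106.7 mg/L.

107 mg/L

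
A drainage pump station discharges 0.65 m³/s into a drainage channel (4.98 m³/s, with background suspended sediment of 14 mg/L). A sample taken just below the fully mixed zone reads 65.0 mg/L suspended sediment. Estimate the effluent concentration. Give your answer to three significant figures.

Mass balance: 4.980·14.00 + 0.6500·Cₑ = 5.630·65.00
→ Cₑ = (5.630·65.00 − 4.980·14.00) / 0.6500 = 455.7 mg/L.

456 mg/L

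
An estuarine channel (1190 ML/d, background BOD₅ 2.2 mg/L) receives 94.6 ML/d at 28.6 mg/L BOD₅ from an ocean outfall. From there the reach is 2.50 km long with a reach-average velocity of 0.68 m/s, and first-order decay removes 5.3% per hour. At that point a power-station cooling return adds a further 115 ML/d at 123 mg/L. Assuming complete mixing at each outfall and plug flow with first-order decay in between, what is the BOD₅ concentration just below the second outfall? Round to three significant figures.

After mixing, C = (1190·2.200 + 94.60·28.60) / 1285 = 5324/1285 = 4.144 mg/L; combined flow 1285 ML/d.
Travel time t = 2.50·1000 / 0.68 = 3676 s = 1.021 h.
5.3%/h lost → k = −ln(1 − 0.053) = 0.05446 h⁻¹.
After decay, C = 4.144 × e^(−kt) = 4.144 × 0.9459 = 3.920 mg/L.
At the second outfall, C = (1285·3.920 + 115.0·123.0) / (1285 + 115.0) = 13.70 mg/L.

13.7 mg/L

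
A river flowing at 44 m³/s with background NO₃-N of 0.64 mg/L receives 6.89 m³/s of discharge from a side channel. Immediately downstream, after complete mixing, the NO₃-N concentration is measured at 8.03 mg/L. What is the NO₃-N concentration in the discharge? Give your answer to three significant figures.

Mass balance: 44.00·0.6400 + 6.890·Cₑ = 50.89·8.030
→ Cₑ = (50.89·8.030 − 44.00·0.6400) / 6.890 = 55.22 mg/L.

55.2 mg/L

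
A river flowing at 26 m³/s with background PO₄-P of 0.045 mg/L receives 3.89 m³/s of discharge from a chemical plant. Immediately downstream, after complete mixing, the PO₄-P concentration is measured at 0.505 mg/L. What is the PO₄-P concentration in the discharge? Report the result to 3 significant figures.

3.58 mg/L

Mass balance: 26.00·0.04500 + 3.890·Cₑ = 29.89·0.5050
→ Cₑ = (29.89·0.5050 − 26.00·0.04500) / 3.890 = 3.580 mg/L.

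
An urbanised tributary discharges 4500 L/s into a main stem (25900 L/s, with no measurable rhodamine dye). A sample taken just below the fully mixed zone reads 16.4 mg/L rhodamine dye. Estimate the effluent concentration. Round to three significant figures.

Mass balance: 25900·0 + 4500·Cₑ = 30400·16.40
→ Cₑ = (30400·16.40 − 25900·0) / 4500 = 110.8 mg/L.

111 mg/L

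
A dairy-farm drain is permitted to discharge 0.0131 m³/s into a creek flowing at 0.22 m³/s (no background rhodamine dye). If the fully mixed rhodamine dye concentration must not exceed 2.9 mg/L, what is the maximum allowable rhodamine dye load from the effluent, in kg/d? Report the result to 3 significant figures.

58.4 kg/d

Mass balance at the limit: 0.2200·0 + 0.01310·Cₑ = 0.2331·2.9 → Cₑ = 51.60 mg/L.
Load = 0.01310 m³/s × 51.60 g/m³ × 86 400 s/d = 58.41 kg/d.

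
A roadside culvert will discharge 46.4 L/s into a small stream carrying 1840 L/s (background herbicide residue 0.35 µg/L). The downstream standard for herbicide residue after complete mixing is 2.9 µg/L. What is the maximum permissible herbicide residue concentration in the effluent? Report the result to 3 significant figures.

104 µg/L

At the limit, (Qr·Cr + Qe·Cₑ)/(Qr + Qe) = 2.9:
Cₑ = (1886·2.9 − 1840·0.3500) / 46.40 = 104.0 µg/L.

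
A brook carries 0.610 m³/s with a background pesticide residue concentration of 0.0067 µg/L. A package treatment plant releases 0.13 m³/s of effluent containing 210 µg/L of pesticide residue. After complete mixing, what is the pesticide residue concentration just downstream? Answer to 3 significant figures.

Mass balance: C = (0.6100·0.006700 + 0.1300·210.0) / 0.7400 = 27.30/0.7400 = 36.90 µg/L.

36.9 µg/L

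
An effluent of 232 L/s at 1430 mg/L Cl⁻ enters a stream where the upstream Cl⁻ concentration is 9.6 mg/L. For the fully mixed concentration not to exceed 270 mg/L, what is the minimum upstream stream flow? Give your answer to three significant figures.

1030 L/s

Set C_mix = 270: (Q·9.600 + 232.0·1430) / (Q + 232.0) = 270
→ Q = 232.0·(1430 − 270)/(270 − 9.600) = 1033 L/s.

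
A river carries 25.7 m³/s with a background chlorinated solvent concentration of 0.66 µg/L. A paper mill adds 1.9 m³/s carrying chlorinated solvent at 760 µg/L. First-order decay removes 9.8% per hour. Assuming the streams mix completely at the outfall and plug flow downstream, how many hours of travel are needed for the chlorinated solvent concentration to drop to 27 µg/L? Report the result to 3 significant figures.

6.53 h

Conservation of mass: C = (25.70·0.6600 + 1.900·760.0) / 27.60 = 1461/27.60 = 52.93 µg/L.
9.8%/h lost → k = −ln(1 − 0.098) = 0.1031 h⁻¹.
52.93·exp(−k·t) = 27 → t = ln(52.93/27)/k = 23500 s = 6.527 h.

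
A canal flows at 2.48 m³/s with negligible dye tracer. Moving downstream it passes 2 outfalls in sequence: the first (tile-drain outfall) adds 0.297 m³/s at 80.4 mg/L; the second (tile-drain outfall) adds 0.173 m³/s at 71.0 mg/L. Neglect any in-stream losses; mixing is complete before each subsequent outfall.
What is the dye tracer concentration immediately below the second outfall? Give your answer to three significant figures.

12.3 mg/L

After outfall 1: Q = 2.480 + 0.2970 = 2.777 m³/s; C = (2.480·0 + 0.2970·80.40)/2.777 = 8.599 mg/L.
After outfall 2: Q = 2.777 + 0.1730 = 2.950 m³/s; C = (2.777·8.599 + 0.1730·71.00)/2.950 = 12.26 mg/L.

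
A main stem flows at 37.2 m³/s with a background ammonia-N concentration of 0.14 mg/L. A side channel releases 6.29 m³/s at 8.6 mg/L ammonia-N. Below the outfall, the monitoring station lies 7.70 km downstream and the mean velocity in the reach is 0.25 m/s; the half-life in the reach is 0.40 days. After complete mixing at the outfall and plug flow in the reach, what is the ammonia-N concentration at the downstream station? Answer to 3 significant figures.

0.735 mg/L

Mass balance: C = (37.20·0.1400 + 6.290·8.600) / 43.49 = 59.30/43.49 = 1.364 mg/L.
Travel time t = 7.70·1000 / 0.25 = 30800 s = 8.556 h.
Half-life 0.40 d → k = ln 2 / 0.40 = 1.733 d⁻¹.
Decay over the reach: 1.364·exp(−kt) = 1.364·0.5392 = 0.7352 mg/L.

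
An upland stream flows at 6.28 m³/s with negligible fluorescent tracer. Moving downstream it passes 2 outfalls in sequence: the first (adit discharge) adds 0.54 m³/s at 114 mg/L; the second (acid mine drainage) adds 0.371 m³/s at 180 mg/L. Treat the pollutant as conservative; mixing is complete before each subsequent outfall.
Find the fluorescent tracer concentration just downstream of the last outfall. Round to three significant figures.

17.8 mg/L

Outfall 1: combined Q = 6.820 m³/s; C = (6.280·0 + 0.5400·114.0)/6.820 = 9.026 mg/L.
Outfall 2: combined Q = 7.191 m³/s; C = (6.820·9.026 + 0.3710·180.0)/7.191 = 17.85 mg/L.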